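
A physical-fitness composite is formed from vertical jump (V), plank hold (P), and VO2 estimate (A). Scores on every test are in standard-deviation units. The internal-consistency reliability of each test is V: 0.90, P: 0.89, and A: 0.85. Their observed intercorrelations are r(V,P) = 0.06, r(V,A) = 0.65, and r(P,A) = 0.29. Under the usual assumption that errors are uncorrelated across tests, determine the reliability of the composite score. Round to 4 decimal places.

0.9280

Var(V+P+A) = 3 + 2·[0.06 + 0.65 + 0.29] = 3 + 2 = 5.
With uncorrelated errors the cross-covariances are all true-score covariance, so they carry over unchanged; only the diagonal terms shrink to ρᵢσᵢ².
True-score variance = [0.90 + 0.89 + 0.85] + 2 = 2.64 + 2 = 4.64.
Reliability = 4.64 / 5 = 0.9280.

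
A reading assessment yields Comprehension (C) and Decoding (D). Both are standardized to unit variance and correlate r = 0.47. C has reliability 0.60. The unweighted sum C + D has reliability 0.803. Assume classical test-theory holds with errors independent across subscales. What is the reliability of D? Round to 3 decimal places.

Var(C+D) = 2 + 2·0.47 = 2.940.
True-score variance = ρ_C + ρ_D + 2·0.47, so 0.803 = (0.60 + ρ_D + 0.94) / 2.940.
ρ_D = 0.803·2.940 − 0.60 − 0.94 = 0.821.

0.821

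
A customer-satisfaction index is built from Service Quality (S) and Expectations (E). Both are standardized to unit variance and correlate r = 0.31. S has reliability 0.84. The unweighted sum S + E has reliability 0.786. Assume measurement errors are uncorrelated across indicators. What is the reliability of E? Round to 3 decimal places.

Var(S+E) = 2 + 2·0.31 = 2.620.
True-score variance = ρ_S + ρ_E + 2·0.31, so 0.786 = (0.84 + ρ_E + 0.62) / 2.620.
ρ_E = 0.786·2.620 − 0.84 − 0.62 = 0.599.

0.599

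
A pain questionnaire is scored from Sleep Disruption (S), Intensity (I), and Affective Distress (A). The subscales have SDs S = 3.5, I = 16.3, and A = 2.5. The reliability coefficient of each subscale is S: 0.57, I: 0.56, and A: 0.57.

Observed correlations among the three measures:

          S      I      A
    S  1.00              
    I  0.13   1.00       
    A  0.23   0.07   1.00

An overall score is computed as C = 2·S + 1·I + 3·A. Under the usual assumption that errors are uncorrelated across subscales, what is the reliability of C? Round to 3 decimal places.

Var(C) = 2²·3.5² + 16.3² + 3²·2.5² + 2·[2·3.5·16.3·0.13 + 6·3.5·2.5·0.23 + 3·16.3·2.5·0.07] = 370.94 + 70.931 = 441.871.
Because errors are independent across components, Cov(Tᵢ,Tⱼ) = Cov(Xᵢ,Xⱼ); the off-diagonal part of the true-score variance is the same as above.
True-score variance = [2²·3.5²·0.57 + 16.3²·0.56 + 3²·2.5²·0.57] + 70.931 = 208.779 + 70.931 = 279.71.
Reliability = 279.71 / 441.871 = 0.633.

0.633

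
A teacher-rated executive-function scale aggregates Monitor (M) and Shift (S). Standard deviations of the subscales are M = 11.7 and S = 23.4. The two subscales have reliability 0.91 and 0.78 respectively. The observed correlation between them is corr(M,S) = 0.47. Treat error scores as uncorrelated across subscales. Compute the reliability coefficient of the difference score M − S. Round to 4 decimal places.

Var(M−S) = 11.7² + 23.4² − 2·11.7·23.4·0.47 = 684.45 − 257.353 = 427.097.
Under uncorrelated errors the observed covariances equal the true-score covariances, so only the own-variance terms attenuate.
True-score variance = [11.7²·0.91 + 23.4²·0.78] − 257.353 = 551.667 − 257.353 = 294.314.
Reliability = 294.314 / 427.097 = 0.6891.

0.6891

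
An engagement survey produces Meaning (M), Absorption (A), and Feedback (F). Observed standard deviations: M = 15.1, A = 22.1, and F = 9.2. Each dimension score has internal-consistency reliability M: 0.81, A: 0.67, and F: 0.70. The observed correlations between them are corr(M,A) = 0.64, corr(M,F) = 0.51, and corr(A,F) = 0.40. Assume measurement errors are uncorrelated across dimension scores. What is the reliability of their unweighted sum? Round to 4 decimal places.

Var(M+A+F) = 15.1² + 22.1² + 9.2² + 2·[15.1·22.1·0.64 + 15.1·9.2·0.51 + 22.1·9.2·0.40] = 801.06 + 731.503 = 1532.56.
Because errors are independent across components, Cov(Tᵢ,Tⱼ) = Cov(Xᵢ,Xⱼ); the off-diagonal part of the true-score variance is the same as above.
True-score variance = [15.1²·0.81 + 22.1²·0.67 + 9.2²·0.70] + 731.503 = 571.171 + 731.503 = 1302.67.
Reliability = 1302.67 / 1532.56 = 0.8500.

0.8500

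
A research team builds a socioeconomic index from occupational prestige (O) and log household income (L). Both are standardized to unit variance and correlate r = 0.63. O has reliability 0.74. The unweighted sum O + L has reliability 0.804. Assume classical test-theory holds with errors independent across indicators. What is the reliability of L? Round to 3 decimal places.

0.621

Var(O+L) = 2 + 2·0.63 = 3.260.
True-score variance = ρ_O + ρ_L + 2·0.63, so 0.804 = (0.74 + ρ_L + 1.26) / 3.260.
ρ_L = 0.804·3.260 − 0.74 − 1.26 = 0.621.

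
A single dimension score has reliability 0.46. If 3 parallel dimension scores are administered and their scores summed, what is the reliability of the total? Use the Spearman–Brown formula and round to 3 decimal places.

0.719

ρ_k = kρ / (1 + (k−1)ρ) = 3·0.46 / (1 + 2·0.46) = 1.380 / 1.920 = 0.719.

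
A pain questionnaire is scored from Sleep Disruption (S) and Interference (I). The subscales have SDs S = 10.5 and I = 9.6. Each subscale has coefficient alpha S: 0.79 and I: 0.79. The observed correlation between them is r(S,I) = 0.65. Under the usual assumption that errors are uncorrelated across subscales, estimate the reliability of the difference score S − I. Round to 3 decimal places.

Var(S−I) = 10.5² + 9.6² − 2·10.5·9.6·0.65 = 202.41 − 131.04 = 71.37.
Under uncorrelated errors the observed covariances equal the true-score covariances, so only the own-variance terms attenuate.
True-score variance = [10.5²·0.79 + 9.6²·0.79] − 131.04 = 159.904 − 131.04 = 28.8639.
Reliability = 28.8639 / 71.37 = 0.404.

0.404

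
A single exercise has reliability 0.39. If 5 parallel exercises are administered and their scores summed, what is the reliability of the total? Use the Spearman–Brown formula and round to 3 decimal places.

ρ_k = kρ / (1 + (k−1)ρ) = 5·0.39 / (1 + 4·0.39) = 1.950 / 2.560 = 0.762.

0.762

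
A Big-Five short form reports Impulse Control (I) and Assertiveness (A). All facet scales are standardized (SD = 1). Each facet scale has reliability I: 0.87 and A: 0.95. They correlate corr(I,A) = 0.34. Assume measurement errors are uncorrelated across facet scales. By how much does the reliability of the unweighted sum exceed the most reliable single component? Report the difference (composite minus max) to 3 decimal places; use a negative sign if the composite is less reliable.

Var(sum) = 2 + 0.68 = 2.68; true-score variance = 1.82 + 0.68 = 2.5; composite reliability = 0.9328.
Max component reliability = 0.9500.
Difference = 0.9328 − 0.9500 = -0.017.

-0.017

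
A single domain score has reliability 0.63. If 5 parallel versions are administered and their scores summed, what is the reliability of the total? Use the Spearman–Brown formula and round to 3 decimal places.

ρ_k = kρ / (1 + (k−1)ρ) = 5·0.63 / (1 + 4·0.63) = 3.150 / 3.520 = 0.895.

0.895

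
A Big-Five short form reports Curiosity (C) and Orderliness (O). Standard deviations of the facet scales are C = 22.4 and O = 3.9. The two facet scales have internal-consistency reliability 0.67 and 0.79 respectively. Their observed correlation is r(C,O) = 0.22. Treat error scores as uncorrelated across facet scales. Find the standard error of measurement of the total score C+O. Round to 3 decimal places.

Var(total) = 516.97 + 38.4384 = 555.408.
True-score variance = 348.195 + 38.4384 = 386.633, so reliability = 0.6961.
Error variance = 555.408 − 386.633 = 168.775; SEM = √168.775 = 12.991.

12.991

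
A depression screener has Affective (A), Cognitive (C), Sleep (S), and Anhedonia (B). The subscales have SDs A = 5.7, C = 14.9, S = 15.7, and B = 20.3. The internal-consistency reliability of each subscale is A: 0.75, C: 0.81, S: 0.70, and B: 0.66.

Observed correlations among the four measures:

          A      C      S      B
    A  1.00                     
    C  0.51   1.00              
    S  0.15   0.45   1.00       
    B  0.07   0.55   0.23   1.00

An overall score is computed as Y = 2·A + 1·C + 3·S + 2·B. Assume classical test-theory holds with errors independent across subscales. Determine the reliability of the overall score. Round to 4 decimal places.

Var(Y) = 2²·5.7² + 14.9² + 3²·15.7² + 2²·20.3² + 2·[2·5.7·14.9·0.51 + 6·5.7·15.7·0.15 + 4·5.7·20.3·0.07 + 3·14.9·15.7·0.45 + 2·14.9·20.3·0.55 + 6·15.7·20.3·0.23] = 4218.74 + 2575.82 = 6794.56.
Under uncorrelated errors the observed covariances equal the true-score covariances, so only the own-variance terms attenuate.
True-score variance = [2²·5.7²·0.75 + 14.9²·0.81 + 3²·15.7²·0.70 + 2²·20.3²·0.66] + 2575.82 = 2918.1 + 2575.82 = 5493.92.
Reliability = 5493.92 / 6794.56 = 0.8086.

0.8086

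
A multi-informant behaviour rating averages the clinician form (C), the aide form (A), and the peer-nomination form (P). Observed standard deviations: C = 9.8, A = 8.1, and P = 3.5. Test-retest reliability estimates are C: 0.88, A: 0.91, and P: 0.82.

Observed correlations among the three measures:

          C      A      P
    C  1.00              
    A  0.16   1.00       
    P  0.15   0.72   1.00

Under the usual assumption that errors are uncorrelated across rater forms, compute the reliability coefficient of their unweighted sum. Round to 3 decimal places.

0.922

Var(C+A+P) = 9.8² + 8.1² + 3.5² + 2·[9.8·8.1·0.16 + 9.8·3.5·0.15 + 8.1·3.5·0.72] = 173.9 + 76.5156 = 250.416.
Because errors are independent across components, Cov(Tᵢ,Tⱼ) = Cov(Xᵢ,Xⱼ); the off-diagonal part of the true-score variance is the same as above.
True-score variance = [9.8²·0.88 + 8.1²·0.91 + 3.5²·0.82] + 76.5156 = 154.265 + 76.5156 = 230.781.
Reliability = 230.781 / 250.416 = 0.922.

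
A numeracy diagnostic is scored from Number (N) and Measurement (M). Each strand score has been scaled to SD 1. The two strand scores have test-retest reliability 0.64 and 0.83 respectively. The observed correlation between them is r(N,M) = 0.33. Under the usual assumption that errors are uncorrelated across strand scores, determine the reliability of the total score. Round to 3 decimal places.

Var(N+M) = 2 + 2·[0.33] = 2 + 0.66 = 2.66.
With uncorrelated errors the cross-covariances are all true-score covariance, so they carry over unchanged; only the diagonal terms shrink to ρᵢσᵢ².
True-score variance = [0.64 + 0.83] + 0.66 = 1.47 + 0.66 = 2.13.
Reliability = 2.13 / 2.66 = 0.801.

0.801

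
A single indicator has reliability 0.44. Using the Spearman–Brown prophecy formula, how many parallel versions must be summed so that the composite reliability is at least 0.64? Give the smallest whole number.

3

k ≥ ρ*(1−ρ₁)/(ρ₁(1−ρ*)) = 0.64·0.56 / (0.44·0.36) = 2.263.
Smallest integer k = 3.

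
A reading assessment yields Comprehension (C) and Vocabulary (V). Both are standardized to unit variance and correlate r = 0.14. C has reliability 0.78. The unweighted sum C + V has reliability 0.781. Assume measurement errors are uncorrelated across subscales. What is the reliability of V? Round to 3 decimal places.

0.721

Var(C+V) = 2 + 2·0.14 = 2.280.
True-score variance = ρ_C + ρ_V + 2·0.14, so 0.781 = (0.78 + ρ_V + 0.28) / 2.280.
ρ_V = 0.781·2.280 − 0.78 − 0.28 = 0.721.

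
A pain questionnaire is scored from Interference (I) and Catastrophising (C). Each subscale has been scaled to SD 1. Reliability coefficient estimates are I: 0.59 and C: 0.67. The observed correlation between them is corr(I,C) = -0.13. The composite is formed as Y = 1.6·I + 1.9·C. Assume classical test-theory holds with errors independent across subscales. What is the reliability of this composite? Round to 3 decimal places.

0.583

Var(Y) = 1.6² + 1.9² + 2·[3.04·(-0.13)] = 6.17 − 0.7904 = 5.3796.
Under uncorrelated errors the observed covariances equal the true-score covariances, so only the own-variance terms attenuate.
True-score variance = [1.6²·0.59 + 1.9²·0.67] − 0.7904 = 3.9291 − 0.7904 = 3.1387.
Reliability = 3.1387 / 5.3796 = 0.583.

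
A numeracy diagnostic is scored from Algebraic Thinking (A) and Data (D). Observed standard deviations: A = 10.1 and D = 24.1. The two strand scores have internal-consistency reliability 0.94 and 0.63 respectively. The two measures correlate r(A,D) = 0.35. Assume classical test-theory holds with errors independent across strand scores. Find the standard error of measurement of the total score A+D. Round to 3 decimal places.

14.867

Var(total) = 682.82 + 170.387 = 853.207.
True-score variance = 461.8 + 170.387 = 632.187, so reliability = 0.7410.
Error variance = 853.207 − 632.187 = 221.02; SEM = √221.02 = 14.867.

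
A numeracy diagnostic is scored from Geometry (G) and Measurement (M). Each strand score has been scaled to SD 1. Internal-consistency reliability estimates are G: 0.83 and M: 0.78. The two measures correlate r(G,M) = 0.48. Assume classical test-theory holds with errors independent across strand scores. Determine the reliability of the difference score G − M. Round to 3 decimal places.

Var(G−M) = 1 + 1 − 2·0.48 = 2 − 0.96 = 1.04.
With uncorrelated errors the cross-covariances are all true-score covariance, so they carry over unchanged; only the diagonal terms shrink to ρᵢσᵢ².
True-score variance = [0.83 + 0.78] − 0.96 = 1.61 − 0.96 = 0.65.
Reliability = 0.65 / 1.04 = 0.625.

0.625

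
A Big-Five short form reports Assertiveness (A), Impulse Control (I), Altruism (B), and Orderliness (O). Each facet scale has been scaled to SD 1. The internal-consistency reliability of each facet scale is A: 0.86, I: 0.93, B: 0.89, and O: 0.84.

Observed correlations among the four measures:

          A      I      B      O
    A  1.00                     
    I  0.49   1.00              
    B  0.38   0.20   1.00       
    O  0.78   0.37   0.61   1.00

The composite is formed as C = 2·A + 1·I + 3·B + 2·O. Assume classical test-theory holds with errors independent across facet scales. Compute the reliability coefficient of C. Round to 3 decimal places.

0.945

Var(C) = 2² + 1 + 3² + 2² + 2·[2·0.49 + 6·0.38 + 4·0.78 + 3·0.20 + 2·0.37 + 6·0.61] = 18 + 22.76 = 40.76.
Because errors are independent across components, Cov(Tᵢ,Tⱼ) = Cov(Xᵢ,Xⱼ); the off-diagonal part of the true-score variance is the same as above.
True-score variance = [2²·0.86 + 0.93 + 3²·0.89 + 2²·0.84] + 22.76 = 15.74 + 22.76 = 38.5.
Reliability = 38.5 / 40.76 = 0.945.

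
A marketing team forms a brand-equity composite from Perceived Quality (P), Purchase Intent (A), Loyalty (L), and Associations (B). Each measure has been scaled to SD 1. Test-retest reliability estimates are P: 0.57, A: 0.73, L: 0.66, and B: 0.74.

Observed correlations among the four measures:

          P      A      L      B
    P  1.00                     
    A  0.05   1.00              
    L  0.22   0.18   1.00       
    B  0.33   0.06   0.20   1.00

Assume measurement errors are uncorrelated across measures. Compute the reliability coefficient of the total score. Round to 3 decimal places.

0.786

Var(P+A+L+B) = 4 + 2·[0.05 + 0.22 + 0.33 + 0.18 + 0.06 + 0.20] = 4 + 2.08 = 6.08.
Because errors are independent across components, Cov(Tᵢ,Tⱼ) = Cov(Xᵢ,Xⱼ); the off-diagonal part of the true-score variance is the same as above.
True-score variance = [0.57 + 0.73 + 0.66 + 0.74] + 2.08 = 2.7 + 2.08 = 4.78.
Reliability = 4.78 / 6.08 = 0.786.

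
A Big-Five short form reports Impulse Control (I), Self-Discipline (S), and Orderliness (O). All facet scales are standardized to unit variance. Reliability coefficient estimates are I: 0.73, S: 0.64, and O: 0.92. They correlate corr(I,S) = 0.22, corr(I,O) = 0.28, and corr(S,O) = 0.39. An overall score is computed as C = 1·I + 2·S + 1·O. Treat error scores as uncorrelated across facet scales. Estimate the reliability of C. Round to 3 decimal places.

0.801

Var(C) = 1 + 2² + 1 + 2·[2·0.22 + 0.28 + 2·0.39] = 6 + 3 = 9.
Under uncorrelated errors the observed covariances equal the true-score covariances, so only the own-variance terms attenuate.
True-score variance = [0.73 + 2²·0.64 + 0.92] + 3 = 4.21 + 3 = 7.21.
Reliability = 7.21 / 9 = 0.801.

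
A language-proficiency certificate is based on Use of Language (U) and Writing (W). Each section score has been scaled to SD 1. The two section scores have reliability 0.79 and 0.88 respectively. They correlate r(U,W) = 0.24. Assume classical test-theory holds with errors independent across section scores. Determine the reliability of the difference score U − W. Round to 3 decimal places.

0.783

Var(U−W) = 1 + 1 − 2·0.24 = 2 − 0.48 = 1.52.
Under uncorrelated errors the observed covariances equal the true-score covariances, so only the own-variance terms attenuate.
True-score variance = [0.79 + 0.88] − 0.48 = 1.67 − 0.48 = 1.19.
Reliability = 1.19 / 1.52 = 0.783.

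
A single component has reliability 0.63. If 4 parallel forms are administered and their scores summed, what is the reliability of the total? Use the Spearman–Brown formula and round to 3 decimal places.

ρ_k = kρ / (1 + (k−1)ρ) = 4·0.63 / (1 + 3·0.63) = 2.520 / 2.890 = 0.872.

0.872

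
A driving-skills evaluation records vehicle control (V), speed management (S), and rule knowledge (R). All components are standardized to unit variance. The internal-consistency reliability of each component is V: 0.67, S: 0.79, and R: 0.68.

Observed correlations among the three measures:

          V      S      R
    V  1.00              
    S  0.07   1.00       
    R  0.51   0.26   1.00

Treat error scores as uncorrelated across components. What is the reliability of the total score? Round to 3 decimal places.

0.816

Var(V+S+R) = 3 + 2·[0.07 + 0.51 + 0.26] = 3 + 1.68 = 4.68.
With uncorrelated errors the cross-covariances are all true-score covariance, so they carry over unchanged; only the diagonal terms shrink to ρᵢσᵢ².
True-score variance = [0.67 + 0.79 + 0.68] + 1.68 = 2.14 + 1.68 = 3.82.
Reliability = 3.82 / 4.68 = 0.816.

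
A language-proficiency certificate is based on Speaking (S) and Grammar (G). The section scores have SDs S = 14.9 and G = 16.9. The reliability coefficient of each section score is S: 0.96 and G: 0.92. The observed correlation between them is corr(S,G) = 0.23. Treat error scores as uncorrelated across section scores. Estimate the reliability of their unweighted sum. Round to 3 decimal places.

Var(S+G) = 14.9² + 16.9² + 2·[14.9·16.9·0.23] = 507.62 + 115.833 = 623.453.
With uncorrelated errors the cross-covariances are all true-score covariance, so they carry over unchanged; only the diagonal terms shrink to ρᵢσᵢ².
True-score variance = [14.9²·0.96 + 16.9²·0.92] + 115.833 = 475.891 + 115.833 = 591.723.
Reliability = 591.723 / 623.453 = 0.949.

0.949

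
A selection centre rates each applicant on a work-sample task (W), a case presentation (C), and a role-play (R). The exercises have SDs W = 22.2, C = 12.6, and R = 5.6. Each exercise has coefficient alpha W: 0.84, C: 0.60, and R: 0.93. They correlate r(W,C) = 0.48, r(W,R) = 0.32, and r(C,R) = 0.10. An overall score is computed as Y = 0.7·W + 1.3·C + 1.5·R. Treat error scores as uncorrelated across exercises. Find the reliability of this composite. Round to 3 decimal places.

Var(Y) = 0.7²·22.2² + 1.3²·12.6² + 1.5²·5.6² + 2·[0.91·22.2·12.6·0.48 + 1.05·22.2·5.6·0.32 + 1.95·12.6·5.6·0.10] = 580.356 + 355.425 = 935.781.
Because errors are independent across components, Cov(Tᵢ,Tⱼ) = Cov(Xᵢ,Xⱼ); the off-diagonal part of the true-score variance is the same as above.
True-score variance = [0.7²·22.2²·0.84 + 1.3²·12.6²·0.60 + 1.5²·5.6²·0.93] + 355.425 = 429.456 + 355.425 = 784.881.
Reliability = 784.881 / 935.781 = 0.839.

0.839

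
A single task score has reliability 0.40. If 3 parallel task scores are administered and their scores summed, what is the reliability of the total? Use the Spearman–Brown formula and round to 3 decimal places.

ρ_k = kρ / (1 + (k−1)ρ) = 3·0.40 / (1 + 2·0.40) = 1.200 / 1.800 = 0.667.

0.667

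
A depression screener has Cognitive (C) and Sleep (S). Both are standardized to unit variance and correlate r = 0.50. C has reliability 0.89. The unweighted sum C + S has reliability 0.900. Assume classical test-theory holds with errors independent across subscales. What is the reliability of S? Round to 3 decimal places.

Var(C+S) = 2 + 2·0.50 = 3.000.
True-score variance = ρ_C + ρ_S + 2·0.50, so 0.900 = (0.89 + ρ_S + 1.00) / 3.000.
ρ_S = 0.900·3.000 − 0.89 − 1.00 = 0.810.

0.810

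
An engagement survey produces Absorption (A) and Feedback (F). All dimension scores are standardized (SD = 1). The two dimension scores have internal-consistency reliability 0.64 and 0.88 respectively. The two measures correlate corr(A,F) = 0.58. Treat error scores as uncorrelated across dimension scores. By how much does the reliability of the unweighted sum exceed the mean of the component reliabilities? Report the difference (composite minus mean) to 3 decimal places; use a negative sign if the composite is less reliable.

Var(sum) = 2 + 1.16 = 3.16; true-score variance = 1.52 + 1.16 = 2.68; composite reliability = 0.8481.
Mean component reliability = 0.7600.
Difference = 0.8481 − 0.7600 = 0.088.

0.088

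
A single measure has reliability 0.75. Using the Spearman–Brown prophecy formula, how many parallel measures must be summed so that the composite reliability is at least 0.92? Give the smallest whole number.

4

k ≥ ρ*(1−ρ₁)/(ρ₁(1−ρ*)) = 0.92·0.25 / (0.75·0.08) = 3.833.
Smallest integer k = 4.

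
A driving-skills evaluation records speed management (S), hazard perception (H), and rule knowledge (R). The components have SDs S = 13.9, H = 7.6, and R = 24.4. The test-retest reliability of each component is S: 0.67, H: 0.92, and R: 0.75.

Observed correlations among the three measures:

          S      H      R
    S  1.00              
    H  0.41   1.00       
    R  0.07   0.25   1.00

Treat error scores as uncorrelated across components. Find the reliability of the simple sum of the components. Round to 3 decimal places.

0.798

Var(S+H+R) = 13.9² + 7.6² + 24.4² + 2·[13.9·7.6·0.41 + 13.9·24.4·0.07 + 7.6·24.4·0.25] = 846.33 + 226.827 = 1073.16.
With uncorrelated errors the cross-covariances are all true-score covariance, so they carry over unchanged; only the diagonal terms shrink to ρᵢσᵢ².
True-score variance = [13.9²·0.67 + 7.6²·0.92 + 24.4²·0.75] + 226.827 = 629.11 + 226.827 = 855.937.
Reliability = 855.937 / 1073.16 = 0.798.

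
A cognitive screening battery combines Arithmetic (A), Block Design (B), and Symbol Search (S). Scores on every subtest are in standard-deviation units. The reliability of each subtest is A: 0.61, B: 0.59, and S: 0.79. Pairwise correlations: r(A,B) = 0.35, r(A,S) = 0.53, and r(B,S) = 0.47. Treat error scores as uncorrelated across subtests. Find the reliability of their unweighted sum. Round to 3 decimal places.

0.823

Var(A+B+S) = 3 + 2·[0.35 + 0.53 + 0.47] = 3 + 2.7 = 5.7.
Because errors are independent across components, Cov(Tᵢ,Tⱼ) = Cov(Xᵢ,Xⱼ); the off-diagonal part of the true-score variance is the same as above.
True-score variance = [0.61 + 0.59 + 0.79] + 2.7 = 1.99 + 2.7 = 4.69.
Reliability = 4.69 / 5.7 = 0.823.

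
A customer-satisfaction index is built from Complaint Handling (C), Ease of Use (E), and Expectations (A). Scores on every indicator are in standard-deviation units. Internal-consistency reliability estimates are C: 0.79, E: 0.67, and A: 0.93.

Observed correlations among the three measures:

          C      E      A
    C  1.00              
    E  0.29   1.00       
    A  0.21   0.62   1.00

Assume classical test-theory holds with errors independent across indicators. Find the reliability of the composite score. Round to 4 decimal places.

Var(C+E+A) = 3 + 2·[0.29 + 0.21 + 0.62] = 3 + 2.24 = 5.24.
Under uncorrelated errors the observed covariances equal the true-score covariances, so only the own-variance terms attenuate.
True-score variance = [0.79 + 0.67 + 0.93] + 2.24 = 2.39 + 2.24 = 4.63.
Reliability = 4.63 / 5.24 = 0.8836.

0.8836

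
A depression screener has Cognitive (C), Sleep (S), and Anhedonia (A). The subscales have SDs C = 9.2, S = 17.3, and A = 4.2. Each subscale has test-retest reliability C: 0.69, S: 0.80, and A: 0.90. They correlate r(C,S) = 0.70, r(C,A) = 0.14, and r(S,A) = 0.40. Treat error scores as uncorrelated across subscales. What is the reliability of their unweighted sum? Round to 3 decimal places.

Var(C+S+A) = 9.2² + 17.3² + 4.2² + 2·[9.2·17.3·0.70 + 9.2·4.2·0.14 + 17.3·4.2·0.40] = 401.57 + 291.771 = 693.341.
With uncorrelated errors the cross-covariances are all true-score covariance, so they carry over unchanged; only the diagonal terms shrink to ρᵢσᵢ².
True-score variance = [9.2²·0.69 + 17.3²·0.80 + 4.2²·0.90] + 291.771 = 313.71 + 291.771 = 605.481.
Reliability = 605.481 / 693.341 = 0.873.

0.873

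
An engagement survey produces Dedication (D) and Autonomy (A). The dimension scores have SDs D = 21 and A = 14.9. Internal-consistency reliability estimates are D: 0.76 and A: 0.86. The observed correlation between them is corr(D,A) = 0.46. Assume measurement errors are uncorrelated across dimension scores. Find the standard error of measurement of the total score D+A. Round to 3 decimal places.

Var(total) = 663.01 + 287.868 = 950.878.
True-score variance = 526.089 + 287.868 = 813.957, so reliability = 0.8560.
Error variance = 950.878 − 813.957 = 136.921; SEM = √136.921 = 11.701.

11.701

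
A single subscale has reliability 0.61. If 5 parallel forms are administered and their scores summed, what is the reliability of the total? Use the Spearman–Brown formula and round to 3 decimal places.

0.887

ρ_k = kρ / (1 + (k−1)ρ) = 5·0.61 / (1 + 4·0.61) = 3.050 / 3.440 = 0.887.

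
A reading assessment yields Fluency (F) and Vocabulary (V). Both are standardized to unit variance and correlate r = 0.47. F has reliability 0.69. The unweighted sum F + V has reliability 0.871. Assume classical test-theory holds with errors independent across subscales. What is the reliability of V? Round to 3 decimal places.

0.931

Var(F+V) = 2 + 2·0.47 = 2.940.
True-score variance = ρ_F + ρ_V + 2·0.47, so 0.871 = (0.69 + ρ_V + 0.94) / 2.940.
ρ_V = 0.871·2.940 − 0.69 − 0.94 = 0.931.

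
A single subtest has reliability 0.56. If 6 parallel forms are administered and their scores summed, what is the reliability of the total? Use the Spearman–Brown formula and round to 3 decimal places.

0.884

ρ_k = kρ / (1 + (k−1)ρ) = 6·0.56 / (1 + 5·0.56) = 3.360 / 3.800 = 0.884.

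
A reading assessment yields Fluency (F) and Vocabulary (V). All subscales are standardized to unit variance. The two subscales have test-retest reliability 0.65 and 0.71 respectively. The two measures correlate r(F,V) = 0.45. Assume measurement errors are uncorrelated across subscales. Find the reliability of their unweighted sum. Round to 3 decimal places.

0.779

Var(F+V) = 2 + 2·[0.45] = 2 + 0.9 = 2.9.
With uncorrelated errors the cross-covariances are all true-score covariance, so they carry over unchanged; only the diagonal terms shrink to ρᵢσᵢ².
True-score variance = [0.65 + 0.71] + 0.9 = 1.36 + 0.9 = 2.26.
Reliability = 2.26 / 2.9 = 0.779.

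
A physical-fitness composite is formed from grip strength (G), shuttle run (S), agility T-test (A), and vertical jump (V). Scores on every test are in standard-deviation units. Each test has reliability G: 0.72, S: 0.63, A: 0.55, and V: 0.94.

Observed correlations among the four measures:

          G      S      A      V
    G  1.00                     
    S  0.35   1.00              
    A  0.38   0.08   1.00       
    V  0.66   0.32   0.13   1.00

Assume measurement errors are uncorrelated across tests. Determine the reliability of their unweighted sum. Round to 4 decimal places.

Var(G+S+A+V) = 4 + 2·[0.35 + 0.38 + 0.66 + 0.08 + 0.32 + 0.13] = 4 + 3.84 = 7.84.
Under uncorrelated errors the observed covariances equal the true-score covariances, so only the own-variance terms attenuate.
True-score variance = [0.72 + 0.63 + 0.55 + 0.94] + 3.84 = 2.84 + 3.84 = 6.68.
Reliability = 6.68 / 7.84 = 0.8520.

0.8520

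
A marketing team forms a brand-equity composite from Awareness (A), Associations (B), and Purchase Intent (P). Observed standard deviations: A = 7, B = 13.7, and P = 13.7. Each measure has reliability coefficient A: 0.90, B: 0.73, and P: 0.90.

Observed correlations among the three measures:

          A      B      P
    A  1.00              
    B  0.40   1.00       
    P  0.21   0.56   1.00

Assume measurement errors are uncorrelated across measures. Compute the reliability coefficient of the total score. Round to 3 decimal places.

Var(A+B+P) = 7² + 13.7² + 13.7² + 2·[7·13.7·0.40 + 7·13.7·0.21 + 13.7·13.7·0.56] = 424.38 + 327.211 = 751.591.
Under uncorrelated errors the observed covariances equal the true-score covariances, so only the own-variance terms attenuate.
True-score variance = [7²·0.90 + 13.7²·0.73 + 13.7²·0.90] + 327.211 = 350.035 + 327.211 = 677.245.
Reliability = 677.245 / 751.591 = 0.901.

0.901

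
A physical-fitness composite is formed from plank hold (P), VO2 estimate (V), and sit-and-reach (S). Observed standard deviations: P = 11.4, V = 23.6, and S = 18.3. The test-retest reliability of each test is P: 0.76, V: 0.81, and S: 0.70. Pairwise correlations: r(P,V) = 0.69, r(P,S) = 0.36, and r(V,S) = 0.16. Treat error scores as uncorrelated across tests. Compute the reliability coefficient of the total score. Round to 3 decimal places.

Var(P+V+S) = 11.4² + 23.6² + 18.3² + 2·[11.4·23.6·0.69 + 11.4·18.3·0.36 + 23.6·18.3·0.16] = 1021.81 + 659.683 = 1681.49.
Under uncorrelated errors the observed covariances equal the true-score covariances, so only the own-variance terms attenuate.
True-score variance = [11.4²·0.76 + 23.6²·0.81 + 18.3²·0.70] + 659.683 = 784.33 + 659.683 = 1444.01.
Reliability = 1444.01 / 1681.49 = 0.859.

0.859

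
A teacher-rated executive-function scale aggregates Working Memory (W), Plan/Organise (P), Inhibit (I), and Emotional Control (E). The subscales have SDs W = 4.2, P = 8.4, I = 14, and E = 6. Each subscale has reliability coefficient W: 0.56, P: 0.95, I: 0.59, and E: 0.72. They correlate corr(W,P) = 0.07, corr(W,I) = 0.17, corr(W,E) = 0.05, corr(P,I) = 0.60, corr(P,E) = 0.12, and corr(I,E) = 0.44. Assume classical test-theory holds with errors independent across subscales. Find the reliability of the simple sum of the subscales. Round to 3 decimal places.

0.823

Var(W+P+I+E) = 4.2² + 8.4² + 14² + 6² + 2·[4.2·8.4·0.07 + 4.2·14·0.17 + 4.2·6·0.05 + 8.4·14·0.60 + 8.4·6·0.12 + 14·6·0.44] = 320.2 + 254.587 = 574.787.
Because errors are independent across components, Cov(Tᵢ,Tⱼ) = Cov(Xᵢ,Xⱼ); the off-diagonal part of the true-score variance is the same as above.
True-score variance = [4.2²·0.56 + 8.4²·0.95 + 14²·0.59 + 6²·0.72] + 254.587 = 218.47 + 254.587 = 473.058.
Reliability = 473.058 / 574.787 = 0.823.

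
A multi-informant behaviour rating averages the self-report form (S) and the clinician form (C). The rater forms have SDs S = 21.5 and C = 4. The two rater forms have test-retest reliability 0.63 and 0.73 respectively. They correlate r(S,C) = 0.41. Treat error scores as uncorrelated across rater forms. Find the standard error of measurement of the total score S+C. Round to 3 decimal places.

13.242

Var(total) = 478.25 + 70.52 = 548.77.
True-score variance = 302.898 + 70.52 = 373.418, so reliability = 0.6805.
Error variance = 548.77 − 373.418 = 175.352; SEM = √175.352 = 13.242.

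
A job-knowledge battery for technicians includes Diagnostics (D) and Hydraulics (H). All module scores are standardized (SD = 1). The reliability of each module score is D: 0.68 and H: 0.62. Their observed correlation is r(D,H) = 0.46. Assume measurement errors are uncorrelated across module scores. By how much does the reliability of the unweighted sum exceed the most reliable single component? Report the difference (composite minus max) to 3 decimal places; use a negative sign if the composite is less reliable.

Var(sum) = 2 + 0.92 = 2.92; true-score variance = 1.3 + 0.92 = 2.22; composite reliability = 0.7603.
Max component reliability = 0.6800.
Difference = 0.7603 − 0.6800 = 0.080.

0.080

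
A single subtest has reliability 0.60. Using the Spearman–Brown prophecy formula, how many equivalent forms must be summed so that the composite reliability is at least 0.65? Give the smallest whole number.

k ≥ ρ*(1−ρ₁)/(ρ₁(1−ρ*)) = 0.65·0.40 / (0.60·0.35) = 1.238.
Smallest integer k = 2.

2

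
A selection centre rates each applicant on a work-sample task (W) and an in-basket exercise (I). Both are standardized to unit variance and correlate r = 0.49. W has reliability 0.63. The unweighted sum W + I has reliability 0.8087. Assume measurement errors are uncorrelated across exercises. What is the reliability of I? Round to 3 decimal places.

Var(W+I) = 2 + 2·0.49 = 2.980.
True-score variance = ρ_W + ρ_I + 2·0.49, so 0.8087 = (0.63 + ρ_I + 0.98) / 2.980.
ρ_I = 0.8087·2.980 − 0.63 − 0.98 = 0.800.

0.800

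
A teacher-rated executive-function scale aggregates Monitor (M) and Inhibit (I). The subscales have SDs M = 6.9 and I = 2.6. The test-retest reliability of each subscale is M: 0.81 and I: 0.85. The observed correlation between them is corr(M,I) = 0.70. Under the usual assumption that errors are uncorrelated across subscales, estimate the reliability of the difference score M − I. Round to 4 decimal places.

Var(M−I) = 6.9² + 2.6² − 2·6.9·2.6·0.70 = 54.37 − 25.116 = 29.254.
Under uncorrelated errors the observed covariances equal the true-score covariances, so only the own-variance terms attenuate.
True-score variance = [6.9²·0.81 + 2.6²·0.85] − 25.116 = 44.3101 − 25.116 = 19.1941.
Reliability = 19.1941 / 29.254 = 0.6561.

0.6561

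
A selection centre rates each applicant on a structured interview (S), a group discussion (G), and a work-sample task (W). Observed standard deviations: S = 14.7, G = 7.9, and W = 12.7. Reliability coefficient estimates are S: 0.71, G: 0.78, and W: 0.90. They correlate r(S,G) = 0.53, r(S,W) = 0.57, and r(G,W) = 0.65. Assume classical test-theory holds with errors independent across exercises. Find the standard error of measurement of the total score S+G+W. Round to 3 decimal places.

9.619

Var(total) = 439.79 + 466.353 = 906.143.
True-score variance = 347.265 + 466.353 = 813.618, so reliability = 0.8979.
Error variance = 906.143 − 813.618 = 92.5253; SEM = √92.5253 = 9.619.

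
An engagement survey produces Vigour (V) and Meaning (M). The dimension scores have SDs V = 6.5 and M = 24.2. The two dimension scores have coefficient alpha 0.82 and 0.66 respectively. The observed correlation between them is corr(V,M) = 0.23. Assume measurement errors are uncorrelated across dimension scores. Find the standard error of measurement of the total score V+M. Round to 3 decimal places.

Var(total) = 627.89 + 72.358 = 700.248.
True-score variance = 421.167 + 72.358 = 493.525, so reliability = 0.7048.
Error variance = 700.248 − 493.525 = 206.723; SEM = √206.723 = 14.378.

14.378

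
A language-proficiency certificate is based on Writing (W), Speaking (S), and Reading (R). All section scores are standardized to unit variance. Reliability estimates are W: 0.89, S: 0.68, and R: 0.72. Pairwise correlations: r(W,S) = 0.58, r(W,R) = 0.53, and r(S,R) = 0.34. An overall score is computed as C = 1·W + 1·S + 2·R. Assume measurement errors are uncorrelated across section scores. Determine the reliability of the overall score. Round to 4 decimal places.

0.8543

Var(C) = 1 + 1 + 2² + 2·[0.58 + 2·0.53 + 2·0.34] = 6 + 4.64 = 10.64.
Under uncorrelated errors the observed covariances equal the true-score covariances, so only the own-variance terms attenuate.
True-score variance = [0.89 + 0.68 + 2²·0.72] + 4.64 = 4.45 + 4.64 = 9.09.
Reliability = 9.09 / 10.64 = 0.8543.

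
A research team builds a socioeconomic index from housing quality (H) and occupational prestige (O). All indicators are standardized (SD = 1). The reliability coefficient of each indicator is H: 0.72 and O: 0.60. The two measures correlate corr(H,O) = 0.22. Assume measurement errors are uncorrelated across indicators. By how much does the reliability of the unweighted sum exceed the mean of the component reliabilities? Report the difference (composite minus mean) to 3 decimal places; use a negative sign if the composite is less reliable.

Var(sum) = 2 + 0.44 = 2.44; true-score variance = 1.32 + 0.44 = 1.76; composite reliability = 0.7213.
Mean component reliability = 0.6600.
Difference = 0.7213 − 0.6600 = 0.061.

0.061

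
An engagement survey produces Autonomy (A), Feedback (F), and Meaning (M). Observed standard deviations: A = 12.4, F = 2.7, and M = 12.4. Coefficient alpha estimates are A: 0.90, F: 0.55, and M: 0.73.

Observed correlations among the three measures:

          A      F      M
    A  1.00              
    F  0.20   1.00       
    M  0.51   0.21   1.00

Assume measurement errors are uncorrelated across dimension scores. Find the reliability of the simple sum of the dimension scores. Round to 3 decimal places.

0.879

Var(A+F+M) = 12.4² + 2.7² + 12.4² + 2·[12.4·2.7·0.20 + 12.4·12.4·0.51 + 2.7·12.4·0.21] = 314.81 + 184.289 = 499.099.
Because errors are independent across components, Cov(Tᵢ,Tⱼ) = Cov(Xᵢ,Xⱼ); the off-diagonal part of the true-score variance is the same as above.
True-score variance = [12.4²·0.90 + 2.7²·0.55 + 12.4²·0.73] + 184.289 = 254.638 + 184.289 = 438.927.
Reliability = 438.927 / 499.099 = 0.879.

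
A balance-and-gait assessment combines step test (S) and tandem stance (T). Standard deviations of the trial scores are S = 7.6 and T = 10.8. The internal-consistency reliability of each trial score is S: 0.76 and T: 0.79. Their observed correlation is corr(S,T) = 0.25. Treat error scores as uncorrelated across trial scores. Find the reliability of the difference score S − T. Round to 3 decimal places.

0.712

Var(S−T) = 7.6² + 10.8² − 2·7.6·10.8·0.25 = 174.4 − 41.04 = 133.36.
With uncorrelated errors the cross-covariances are all true-score covariance, so they carry over unchanged; only the diagonal terms shrink to ρᵢσᵢ².
True-score variance = [7.6²·0.76 + 10.8²·0.79] − 41.04 = 136.043 − 41.04 = 95.0032.
Reliability = 95.0032 / 133.36 = 0.712.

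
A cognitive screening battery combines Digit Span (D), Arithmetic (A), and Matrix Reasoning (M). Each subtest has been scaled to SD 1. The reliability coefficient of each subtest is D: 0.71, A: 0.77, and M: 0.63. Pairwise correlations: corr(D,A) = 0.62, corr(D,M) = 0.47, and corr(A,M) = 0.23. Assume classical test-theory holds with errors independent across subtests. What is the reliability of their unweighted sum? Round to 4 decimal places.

0.8422

Var(D+A+M) = 3 + 2·[0.62 + 0.47 + 0.23] = 3 + 2.64 = 5.64.
With uncorrelated errors the cross-covariances are all true-score covariance, so they carry over unchanged; only the diagonal terms shrink to ρᵢσᵢ².
True-score variance = [0.71 + 0.77 + 0.63] + 2.64 = 2.11 + 2.64 = 4.75.
Reliability = 4.75 / 5.64 = 0.8422.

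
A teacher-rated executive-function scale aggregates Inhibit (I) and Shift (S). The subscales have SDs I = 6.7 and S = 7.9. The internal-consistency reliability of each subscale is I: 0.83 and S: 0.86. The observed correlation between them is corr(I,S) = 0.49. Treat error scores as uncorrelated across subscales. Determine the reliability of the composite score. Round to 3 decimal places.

Var(I+S) = 6.7² + 7.9² + 2·[6.7·7.9·0.49] = 107.3 + 51.8714 = 159.171.
With uncorrelated errors the cross-covariances are all true-score covariance, so they carry over unchanged; only the diagonal terms shrink to ρᵢσᵢ².
True-score variance = [6.7²·0.83 + 7.9²·0.86] + 51.8714 = 90.9313 + 51.8714 = 142.803.
Reliability = 142.803 / 159.171 = 0.897.

0.897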